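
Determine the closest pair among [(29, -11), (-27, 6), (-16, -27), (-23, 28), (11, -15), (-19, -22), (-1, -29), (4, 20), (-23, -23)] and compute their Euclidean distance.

Computing all pairwise distances among 9 points:

d((29, -11), (-27, 6)) = 58.5235
d((29, -11), (-16, -27)) = 47.7598
d((29, -11), (-23, 28)) = 65.0
d((29, -11), (11, -15)) = 18.4391
d((29, -11), (-19, -22)) = 49.2443
d((29, -11), (-1, -29)) = 34.9857
d((29, -11), (4, 20)) = 39.8246
d((29, -11), (-23, -23)) = 53.3667
d((-27, 6), (-16, -27)) = 34.7851
d((-27, 6), (-23, 28)) = 22.3607
d((-27, 6), (11, -15)) = 43.4166
d((-27, 6), (-19, -22)) = 29.1204
d((-27, 6), (-1, -29)) = 43.6005
d((-27, 6), (4, 20)) = 34.0147
d((-27, 6), (-23, -23)) = 29.2746
d((-16, -27), (-23, 28)) = 55.4437
d((-16, -27), (11, -15)) = 29.5466
d((-16, -27), (-19, -22)) = 5.831
d((-16, -27), (-1, -29)) = 15.1327
d((-16, -27), (4, 20)) = 51.0784
d((-16, -27), (-23, -23)) = 8.0623
d((-23, 28), (11, -15)) = 54.8179
d((-23, 28), (-19, -22)) = 50.1597
d((-23, 28), (-1, -29)) = 61.0983
d((-23, 28), (4, 20)) = 28.1603
d((-23, 28), (-23, -23)) = 51.0
d((11, -15), (-19, -22)) = 30.8058
d((11, -15), (-1, -29)) = 18.4391
d((11, -15), (4, 20)) = 35.6931
d((11, -15), (-23, -23)) = 34.9285
d((-19, -22), (-1, -29)) = 19.3132
d((-19, -22), (4, 20)) = 47.8853
d((-19, -22), (-23, -23)) = 4.1231 <-- minimum
d((-1, -29), (4, 20)) = 49.2544
d((-1, -29), (-23, -23)) = 22.8035
d((4, 20), (-23, -23)) = 50.774

Closest pair: (-19, -22) and (-23, -23) with distance 4.1231

The closest pair is (-19, -22) and (-23, -23) with Euclidean distance 4.1231. For 9 points, brute-force pairwise comparison is shown above. For large n, the divide-and-conquer algorithm (sort by x, recurse on halves, check the dividing strip) achieves O(n log n).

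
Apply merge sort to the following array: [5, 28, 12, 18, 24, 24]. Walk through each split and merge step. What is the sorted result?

Merge sort trace:

Split: [5, 28, 12, 18, 24, 24] -> [5, 28, 12] and [18, 24, 24]
  Split: [5, 28, 12] -> [5] and [28, 12]
    Split: [28, 12] -> [28] and [12]
    Merge: [28] + [12] -> [12, 28]
  Merge: [5] + [12, 28] -> [5, 12, 28]
  Split: [18, 24, 24] -> [18] and [24, 24]
    Split: [24, 24] -> [24] and [24]
    Merge: [24] + [24] -> [24, 24]
  Merge: [18] + [24, 24] -> [18, 24, 24]
Merge: [5, 12, 28] + [18, 24, 24] -> [5, 12, 18, 24, 24, 28]

Final sorted array: [5, 12, 18, 24, 24, 28]

The merge sort proceeds by recursively splitting the array and merging sorted halves.
After all merges, the sorted array is [5, 12, 18, 24, 24, 28].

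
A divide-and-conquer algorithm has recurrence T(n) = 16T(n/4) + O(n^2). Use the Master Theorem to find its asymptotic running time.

Master Theorem for T(n) = 16T(n/4) + O(n^2):

a = 16, b = 4, c = 2
log_b(a) = log_4(16) = 2.0000

Case 2: c = 2 = log_4(16) = 2.0000
T(n) = O(n^2 log n) = O(n^2 log n)

For T(n) = 16T(n/4) + O(n^2): log_4(16) = 2.0000. This is Case 2 of the Master Theorem (c = log_b(a), equal work at all levels), giving O(n^2 log n).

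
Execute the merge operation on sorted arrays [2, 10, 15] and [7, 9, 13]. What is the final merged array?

Merging process:

Compare 2 vs 7: take 2 from left. Merged: [2]
Compare 10 vs 7: take 7 from right. Merged: [2, 7]
Compare 10 vs 9: take 9 from right. Merged: [2, 7, 9]
Compare 10 vs 13: take 10 from left. Merged: [2, 7, 9, 10]
Compare 15 vs 13: take 13 from right. Merged: [2, 7, 9, 10, 13]
Append remaining from left: [15]. Merged: [2, 7, 9, 10, 13, 15]

Final merged array: [2, 7, 9, 10, 13, 15]
Total comparisons: 5

The merged array is [2, 7, 9, 10, 13, 15], requiring 5 comparisons. The merge step runs in O(n) time where n is the total number of elements.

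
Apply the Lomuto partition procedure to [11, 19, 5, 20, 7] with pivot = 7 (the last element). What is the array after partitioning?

Lomuto partition with pivot = 7:

Initial array: [11, 19, 5, 20, 7]

arr[0]=11 > 7: no swap
arr[1]=19 > 7: no swap
arr[2]=5 <= 7: swap with position 0, array becomes [5, 19, 11, 20, 7]
arr[3]=20 > 7: no swap

Place pivot at position 1: [5, 7, 11, 20, 19]
Pivot position: 1

After partitioning with pivot 7, the array becomes [5, 7, 11, 20, 19]. The pivot is placed at index 1. All elements to the left of the pivot are <= 7, and all elements to the right are > 7.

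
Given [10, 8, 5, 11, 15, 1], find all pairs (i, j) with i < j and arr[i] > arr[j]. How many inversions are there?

Finding inversions in [10, 8, 5, 11, 15, 1]:

(0, 1): arr[0]=10 > arr[1]=8
(0, 2): arr[0]=10 > arr[2]=5
(0, 5): arr[0]=10 > arr[5]=1
(1, 2): arr[1]=8 > arr[2]=5
(1, 5): arr[1]=8 > arr[5]=1
(2, 5): arr[2]=5 > arr[5]=1
(3, 5): arr[3]=11 > arr[5]=1
(4, 5): arr[4]=15 > arr[5]=1

Total inversions: 8

The array has 8 inversion(s): (0,1), (0,2), (0,5), (1,2), (1,5), (2,5), (3,5), (4,5). Each pair (i,j) satisfies i < j and arr[i] > arr[j].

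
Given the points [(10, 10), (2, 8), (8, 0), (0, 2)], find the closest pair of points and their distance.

Computing all pairwise distances among 4 points:

d((10, 10), (2, 8)) = 8.2462
d((10, 10), (8, 0)) = 10.198
d((10, 10), (0, 2)) = 12.8062
d((2, 8), (8, 0)) = 10.0
d((2, 8), (0, 2)) = 6.3246 <-- minimum
d((8, 0), (0, 2)) = 8.2462

Closest pair: (2, 8) and (0, 2) with distance 6.3246

The closest pair is (2, 8) and (0, 2) with Euclidean distance 6.3246. For 4 points, brute-force pairwise comparison is shown above. For large n, the divide-and-conquer algorithm (sort by x, recurse on halves, check the dividing strip) achieves O(n log n).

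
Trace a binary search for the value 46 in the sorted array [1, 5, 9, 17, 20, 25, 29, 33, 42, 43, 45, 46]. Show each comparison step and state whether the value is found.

Binary search for 46 in [1, 5, 9, 17, 20, 25, 29, 33, 42, 43, 45, 46]:

lo=0, hi=11, mid=5, arr[mid]=25 -> 25 < 46, search right half
lo=6, hi=11, mid=8, arr[mid]=42 -> 42 < 46, search right half
lo=9, hi=11, mid=10, arr[mid]=45 -> 45 < 46, search right half
lo=11, hi=11, mid=11, arr[mid]=46 -> Found target at index 11!

Binary search finds 46 at index 11 after 4 comparisons. The search repeatedly halves the search space by comparing with the middle element.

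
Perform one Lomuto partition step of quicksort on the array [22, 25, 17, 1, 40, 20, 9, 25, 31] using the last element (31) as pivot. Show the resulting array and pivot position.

Lomuto partition with pivot = 31:

Initial array: [22, 25, 17, 1, 40, 20, 9, 25, 31]

arr[0]=22 <= 31: swap with position 0, array becomes [22, 25, 17, 1, 40, 20, 9, 25, 31]
arr[1]=25 <= 31: swap with position 1, array becomes [22, 25, 17, 1, 40, 20, 9, 25, 31]
arr[2]=17 <= 31: swap with position 2, array becomes [22, 25, 17, 1, 40, 20, 9, 25, 31]
arr[3]=1 <= 31: swap with position 3, array becomes [22, 25, 17, 1, 40, 20, 9, 25, 31]
arr[4]=40 > 31: no swap
arr[5]=20 <= 31: swap with position 4, array becomes [22, 25, 17, 1, 20, 40, 9, 25, 31]
arr[6]=9 <= 31: swap with position 5, array becomes [22, 25, 17, 1, 20, 9, 40, 25, 31]
arr[7]=25 <= 31: swap with position 6, array becomes [22, 25, 17, 1, 20, 9, 25, 40, 31]

Place pivot at position 7: [22, 25, 17, 1, 20, 9, 25, 31, 40]
Pivot position: 7

After partitioning with pivot 31, the array becomes [22, 25, 17, 1, 20, 9, 25, 31, 40]. The pivot is placed at index 7. All elements to the left of the pivot are <= 31, and all elements to the right are > 31.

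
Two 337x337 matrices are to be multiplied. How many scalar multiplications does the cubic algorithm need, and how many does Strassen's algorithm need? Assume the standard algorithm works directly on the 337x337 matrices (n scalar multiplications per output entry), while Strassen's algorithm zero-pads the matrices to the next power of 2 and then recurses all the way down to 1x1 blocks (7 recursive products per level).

Matrix multiplication for 337x337 matrices:

Strassen's algorithm requires power-of-2 dimensions. Pad 337x337 to 512x512 (next power of 2).

Standard algorithm: 337^3 = 38272753 multiplications
Strassen's algorithm: 7^(log2(512)) = 7^9 = 40353607 multiplications
Difference: 38272753 - 40353607 = -2080854 (Strassen uses MORE here due to padding overhead — for small or just-over-power-of-2 n, padding can outweigh the per-level savings)

Standard: 38272753 multiplications (337^3). Strassen: 40353607 multiplications (7^9, after padding to 512x512). Strassen reduces 8 recursive multiplications to 7 at each level.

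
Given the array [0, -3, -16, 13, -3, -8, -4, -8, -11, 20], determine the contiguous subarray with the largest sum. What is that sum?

Using Kadane's algorithm on [0, -3, -16, 13, -3, -8, -4, -8, -11, 20]:

Scanning through the array:
Position 1 (value -3): max_ending_here = -3, max_so_far = 0
Position 2 (value -16): max_ending_here = -16, max_so_far = 0
Position 3 (value 13): max_ending_here = 13, max_so_far = 13
Position 4 (value -3): max_ending_here = 10, max_so_far = 13
Position 5 (value -8): max_ending_here = 2, max_so_far = 13
Position 6 (value -4): max_ending_here = -2, max_so_far = 13
Position 7 (value -8): max_ending_here = -8, max_so_far = 13
Position 8 (value -11): max_ending_here = -11, max_so_far = 13
Position 9 (value 20): max_ending_here = 20, max_so_far = 20

Maximum subarray: [20]
Maximum sum: 20

The maximum subarray is [20] with sum 20. This subarray runs from index 9 to index 9.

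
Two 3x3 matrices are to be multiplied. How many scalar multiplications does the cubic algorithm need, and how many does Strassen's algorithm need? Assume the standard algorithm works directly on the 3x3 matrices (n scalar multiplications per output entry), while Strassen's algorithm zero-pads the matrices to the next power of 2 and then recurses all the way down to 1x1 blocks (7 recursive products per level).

Matrix multiplication for 3x3 matrices:

Strassen's algorithm requires power-of-2 dimensions. Pad 3x3 to 4x4 (next power of 2).

Standard algorithm: 3^3 = 27 multiplications
Strassen's algorithm: 7^(log2(4)) = 7^2 = 49 multiplications
Difference: 27 - 49 = -22 (Strassen uses MORE here due to padding overhead — for small or just-over-power-of-2 n, padding can outweigh the per-level savings)

Standard: 27 multiplications (3^3). Strassen: 49 multiplications (7^2, after padding to 4x4). Strassen reduces 8 recursive multiplications to 7 at each level.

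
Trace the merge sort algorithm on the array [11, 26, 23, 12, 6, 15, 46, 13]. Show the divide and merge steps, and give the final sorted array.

Merge sort trace:

Split: [11, 26, 23, 12, 6, 15, 46, 13] -> [11, 26, 23, 12] and [6, 15, 46, 13]
  Split: [11, 26, 23, 12] -> [11, 26] and [23, 12]
    Split: [11, 26] -> [11] and [26]
    Merge: [11] + [26] -> [11, 26]
    Split: [23, 12] -> [23] and [12]
    Merge: [23] + [12] -> [12, 23]
  Merge: [11, 26] + [12, 23] -> [11, 12, 23, 26]
  Split: [6, 15, 46, 13] -> [6, 15] and [46, 13]
    Split: [6, 15] -> [6] and [15]
    Merge: [6] + [15] -> [6, 15]
    Split: [46, 13] -> [46] and [13]
    Merge: [46] + [13] -> [13, 46]
  Merge: [6, 15] + [13, 46] -> [6, 13, 15, 46]
Merge: [11, 12, 23, 26] + [6, 13, 15, 46] -> [6, 11, 12, 13, 15, 23, 26, 46]

Final sorted array: [6, 11, 12, 13, 15, 23, 26, 46]

The merge sort proceeds by recursively splitting the array and merging sorted halves.
After all merges, the sorted array is [6, 11, 12, 13, 15, 23, 26, 46].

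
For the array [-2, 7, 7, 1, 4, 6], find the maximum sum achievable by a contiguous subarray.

Using Kadane's algorithm on [-2, 7, 7, 1, 4, 6]:

Scanning through the array:
Position 1 (value 7): max_ending_here = 7, max_so_far = 7
Position 2 (value 7): max_ending_here = 14, max_so_far = 14
Position 3 (value 1): max_ending_here = 15, max_so_far = 15
Position 4 (value 4): max_ending_here = 19, max_so_far = 19
Position 5 (value 6): max_ending_here = 25, max_so_far = 25

Maximum subarray: [7, 7, 1, 4, 6]
Maximum sum: 25

The maximum subarray is [7, 7, 1, 4, 6] with sum 25. This subarray runs from index 1 to index 5.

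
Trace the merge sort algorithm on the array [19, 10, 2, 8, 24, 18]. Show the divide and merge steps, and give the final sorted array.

Merge sort trace:

Split: [19, 10, 2, 8, 24, 18] -> [19, 10, 2] and [8, 24, 18]
  Split: [19, 10, 2] -> [19] and [10, 2]
    Split: [10, 2] -> [10] and [2]
    Merge: [10] + [2] -> [2, 10]
  Merge: [19] + [2, 10] -> [2, 10, 19]
  Split: [8, 24, 18] -> [8] and [24, 18]
    Split: [24, 18] -> [24] and [18]
    Merge: [24] + [18] -> [18, 24]
  Merge: [8] + [18, 24] -> [8, 18, 24]
Merge: [2, 10, 19] + [8, 18, 24] -> [2, 8, 10, 18, 19, 24]

Final sorted array: [2, 8, 10, 18, 19, 24]

The merge sort proceeds by recursively splitting the array and merging sorted halves.
After all merges, the sorted array is [2, 8, 10, 18, 19, 24].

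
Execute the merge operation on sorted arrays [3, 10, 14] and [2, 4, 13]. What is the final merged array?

Merging process:

Compare 3 vs 2: take 2 from right. Merged: [2]
Compare 3 vs 4: take 3 from left. Merged: [2, 3]
Compare 10 vs 4: take 4 from right. Merged: [2, 3, 4]
Compare 10 vs 13: take 10 from left. Merged: [2, 3, 4, 10]
Compare 14 vs 13: take 13 from right. Merged: [2, 3, 4, 10, 13]
Append remaining from left: [14]. Merged: [2, 3, 4, 10, 13, 14]

Final merged array: [2, 3, 4, 10, 13, 14]
Total comparisons: 5

The merged array is [2, 3, 4, 10, 13, 14], requiring 5 comparisons. The merge step runs in O(n) time where n is the total number of elements.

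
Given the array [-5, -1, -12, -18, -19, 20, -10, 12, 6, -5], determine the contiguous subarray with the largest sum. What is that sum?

Using Kadane's algorithm on [-5, -1, -12, -18, -19, 20, -10, 12, 6, -5]:

Scanning through the array:
Position 1 (value -1): max_ending_here = -1, max_so_far = -1
Position 2 (value -12): max_ending_here = -12, max_so_far = -1
Position 3 (value -18): max_ending_here = -18, max_so_far = -1
Position 4 (value -19): max_ending_here = -19, max_so_far = -1
Position 5 (value 20): max_ending_here = 20, max_so_far = 20
Position 6 (value -10): max_ending_here = 10, max_so_far = 20
Position 7 (value 12): max_ending_here = 22, max_so_far = 22
Position 8 (value 6): max_ending_here = 28, max_so_far = 28
Position 9 (value -5): max_ending_here = 23, max_so_far = 28

Maximum subarray: [20, -10, 12, 6]
Maximum sum: 28

The maximum subarray is [20, -10, 12, 6] with sum 28. This subarray runs from index 5 to index 8.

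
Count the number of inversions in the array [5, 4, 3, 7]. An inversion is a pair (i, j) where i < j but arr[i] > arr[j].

Finding inversions in [5, 4, 3, 7]:

(0, 1): arr[0]=5 > arr[1]=4
(0, 2): arr[0]=5 > arr[2]=3
(1, 2): arr[1]=4 > arr[2]=3

Total inversions: 3

The array has 3 inversion(s): (0,1), (0,2), (1,2). Each pair (i,j) satisfies i < j and arr[i] > arr[j].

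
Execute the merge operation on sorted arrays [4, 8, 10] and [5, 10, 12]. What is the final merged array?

Merging process:

Compare 4 vs 5: take 4 from left. Merged: [4]
Compare 8 vs 5: take 5 from right. Merged: [4, 5]
Compare 8 vs 10: take 8 from left. Merged: [4, 5, 8]
Compare 10 vs 10: take 10 from left. Merged: [4, 5, 8, 10]
Append remaining from right: [10, 12]. Merged: [4, 5, 8, 10, 10, 12]

Final merged array: [4, 5, 8, 10, 10, 12]
Total comparisons: 4

The merged array is [4, 5, 8, 10, 10, 12], requiring 4 comparisons. The merge step runs in O(n) time where n is the total number of elements.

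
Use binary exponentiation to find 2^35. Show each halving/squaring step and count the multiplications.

Computing 2^35 by squaring (build up from 2^1; each line after the first costs one multiplication):

2^1 = 2
2^2 = (2^1)^2 = 2^2 = 4
2^4 = (2^2)^2 = 4^2 = 16
2^8 = (2^4)^2 = 16^2 = 256
2^16 = (2^8)^2 = 256^2 = 65536
2^17 = 2 * 2^16 = 2 * 65536 = 131072
2^34 = (2^17)^2 = 131072^2 = 17179869184
2^35 = 2 * 2^34 = 2 * 17179869184 = 34359738368

Result: 34359738368
Multiplications needed: 7 (7 lines after 2^1)

2^35 = 34359738368. Using exponentiation by squaring, this requires 7 multiplications. The key idea: if the exponent is even, square the half-power; if odd, multiply by the base once.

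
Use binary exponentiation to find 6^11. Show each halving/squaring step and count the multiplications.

Computing 6^11 by squaring (build up from 6^1; each line after the first costs one multiplication):

6^1 = 6
6^2 = (6^1)^2 = 6^2 = 36
6^4 = (6^2)^2 = 36^2 = 1296
6^5 = 6 * 6^4 = 6 * 1296 = 7776
6^10 = (6^5)^2 = 7776^2 = 60466176
6^11 = 6 * 6^10 = 6 * 60466176 = 362797056

Result: 362797056
Multiplications needed: 5 (5 lines after 6^1)

6^11 = 362797056. Using exponentiation by squaring, this requires 5 multiplications. The key idea: if the exponent is even, square the half-power; if odd, multiply by the base once.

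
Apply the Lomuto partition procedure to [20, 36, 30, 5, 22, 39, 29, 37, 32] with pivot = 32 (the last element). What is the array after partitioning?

Lomuto partition with pivot = 32:

Initial array: [20, 36, 30, 5, 22, 39, 29, 37, 32]

arr[0]=20 <= 32: swap with position 0, array becomes [20, 36, 30, 5, 22, 39, 29, 37, 32]
arr[1]=36 > 32: no swap
arr[2]=30 <= 32: swap with position 1, array becomes [20, 30, 36, 5, 22, 39, 29, 37, 32]
arr[3]=5 <= 32: swap with position 2, array becomes [20, 30, 5, 36, 22, 39, 29, 37, 32]
arr[4]=22 <= 32: swap with position 3, array becomes [20, 30, 5, 22, 36, 39, 29, 37, 32]
arr[5]=39 > 32: no swap
arr[6]=29 <= 32: swap with position 4, array becomes [20, 30, 5, 22, 29, 39, 36, 37, 32]
arr[7]=37 > 32: no swap

Place pivot at position 5: [20, 30, 5, 22, 29, 32, 36, 37, 39]
Pivot position: 5

After partitioning with pivot 32, the array becomes [20, 30, 5, 22, 29, 32, 36, 37, 39]. The pivot is placed at index 5. All elements to the left of the pivot are <= 32, and all elements to the right are > 32.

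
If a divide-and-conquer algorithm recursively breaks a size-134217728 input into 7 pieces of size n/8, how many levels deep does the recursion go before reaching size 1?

For divide and conquer with division factor 8:

Problem sizes at each level:
Level 0: 134217728
Level 1: 16777216
Level 2: 2097152
Level 3: 262144
Level 4: 32768
Level 5: 4096
Level 6: 512
Level 7: 64
Level 8: 8
Level 9: 1

The root is level 0 and the size-1 base case is level 9 (the tree spans levels 0 through 9, i.e. 10 levels counting the root), so the depth is the number of divisions: log_8(134217728) = 9

The recursion tree depth is log_8(134217728) = 9. At each level, the problem size is divided by 8, so it takes 9 divisions to reduce to a base case of size 1. The algorithm makes 7 recursive calls at each level.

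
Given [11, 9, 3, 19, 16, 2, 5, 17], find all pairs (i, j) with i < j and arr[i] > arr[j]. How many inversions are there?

Finding inversions in [11, 9, 3, 19, 16, 2, 5, 17]:

(0, 1): arr[0]=11 > arr[1]=9
(0, 2): arr[0]=11 > arr[2]=3
(0, 5): arr[0]=11 > arr[5]=2
(0, 6): arr[0]=11 > arr[6]=5
(1, 2): arr[1]=9 > arr[2]=3
(1, 5): arr[1]=9 > arr[5]=2
(1, 6): arr[1]=9 > arr[6]=5
(2, 5): arr[2]=3 > arr[5]=2
(3, 4): arr[3]=19 > arr[4]=16
(3, 5): arr[3]=19 > arr[5]=2
(3, 6): arr[3]=19 > arr[6]=5
(3, 7): arr[3]=19 > arr[7]=17
(4, 5): arr[4]=16 > arr[5]=2
(4, 6): arr[4]=16 > arr[6]=5

Total inversions: 14

The array has 14 inversion(s): (0,1), (0,2), (0,5), (0,6), (1,2), (1,5), (1,6), (2,5), (3,4), (3,5), (3,6), (3,7), (4,5), (4,6). Each pair (i,j) satisfies i < j and arr[i] > arr[j].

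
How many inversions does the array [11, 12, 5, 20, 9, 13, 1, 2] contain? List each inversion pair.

Finding inversions in [11, 12, 5, 20, 9, 13, 1, 2]:

(0, 2): arr[0]=11 > arr[2]=5
(0, 4): arr[0]=11 > arr[4]=9
(0, 6): arr[0]=11 > arr[6]=1
(0, 7): arr[0]=11 > arr[7]=2
(1, 2): arr[1]=12 > arr[2]=5
(1, 4): arr[1]=12 > arr[4]=9
(1, 6): arr[1]=12 > arr[6]=1
(1, 7): arr[1]=12 > arr[7]=2
(2, 6): arr[2]=5 > arr[6]=1
(2, 7): arr[2]=5 > arr[7]=2
(3, 4): arr[3]=20 > arr[4]=9
(3, 5): arr[3]=20 > arr[5]=13
(3, 6): arr[3]=20 > arr[6]=1
(3, 7): arr[3]=20 > arr[7]=2
(4, 6): arr[4]=9 > arr[6]=1
(4, 7): arr[4]=9 > arr[7]=2
(5, 6): arr[5]=13 > arr[6]=1
(5, 7): arr[5]=13 > arr[7]=2

Total inversions: 18

The array has 18 inversion(s): (0,2), (0,4), (0,6), (0,7), (1,2), (1,4), (1,6), (1,7), (2,6), (2,7), (3,4), (3,5), (3,6), (3,7), (4,6), (4,7), (5,6), (5,7). Each pair (i,j) satisfies i < j and arr[i] > arr[j].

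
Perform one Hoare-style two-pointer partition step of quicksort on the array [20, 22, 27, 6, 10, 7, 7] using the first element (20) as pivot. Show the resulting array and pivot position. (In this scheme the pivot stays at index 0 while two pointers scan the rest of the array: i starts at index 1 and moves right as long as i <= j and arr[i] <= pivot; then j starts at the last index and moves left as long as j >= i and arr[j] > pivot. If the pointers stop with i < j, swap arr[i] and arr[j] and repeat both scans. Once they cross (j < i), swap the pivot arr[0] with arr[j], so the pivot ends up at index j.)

Hoare-style two-pointer partition with pivot = 20:

Initial array: [20, 22, 27, 6, 10, 7, 7]

Pointers start at i = 1, j = 6.
i stops at index 1 (arr[1]=22 > 20), j stops at index 6 (arr[6]=7 <= 20): swap arr[1] and arr[6], array becomes [20, 7, 27, 6, 10, 7, 22]
i stops at index 2 (arr[2]=27 > 20), j stops at index 5 (arr[5]=7 <= 20): swap arr[2] and arr[5], array becomes [20, 7, 7, 6, 10, 27, 22]
i ends at 5, j ends at 4: the pointers have crossed (j < i), so scanning stops.

Swap pivot arr[0] with arr[4] to place pivot at position 4: [10, 7, 7, 6, 20, 27, 22]
Pivot position: 4

After partitioning with pivot 20, the array becomes [10, 7, 7, 6, 20, 27, 22]. The pivot is placed at index 4. All elements to the left of the pivot are <= 20, and all elements to the right are > 20.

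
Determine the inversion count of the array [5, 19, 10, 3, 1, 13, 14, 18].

Finding inversions in [5, 19, 10, 3, 1, 13, 14, 18]:

(0, 3): arr[0]=5 > arr[3]=3
(0, 4): arr[0]=5 > arr[4]=1
(1, 2): arr[1]=19 > arr[2]=10
(1, 3): arr[1]=19 > arr[3]=3
(1, 4): arr[1]=19 > arr[4]=1
(1, 5): arr[1]=19 > arr[5]=13
(1, 6): arr[1]=19 > arr[6]=14
(1, 7): arr[1]=19 > arr[7]=18
(2, 3): arr[2]=10 > arr[3]=3
(2, 4): arr[2]=10 > arr[4]=1
(3, 4): arr[3]=3 > arr[4]=1

Total inversions: 11

The array has 11 inversion(s): (0,3), (0,4), (1,2), (1,3), (1,4), (1,5), (1,6), (1,7), (2,3), (2,4), (3,4). Each pair (i,j) satisfies i < j and arr[i] > arr[j].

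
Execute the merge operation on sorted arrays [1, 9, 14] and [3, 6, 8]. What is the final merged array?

Merging process:

Compare 1 vs 3: take 1 from left. Merged: [1]
Compare 9 vs 3: take 3 from right. Merged: [1, 3]
Compare 9 vs 6: take 6 from right. Merged: [1, 3, 6]
Compare 9 vs 8: take 8 from right. Merged: [1, 3, 6, 8]
Append remaining from left: [9, 14]. Merged: [1, 3, 6, 8, 9, 14]

Final merged array: [1, 3, 6, 8, 9, 14]
Total comparisons: 4

The merged array is [1, 3, 6, 8, 9, 14], requiring 4 comparisons. The merge step runs in O(n) time where n is the total number of elements.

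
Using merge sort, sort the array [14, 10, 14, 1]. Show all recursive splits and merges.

Merge sort trace:

Split: [14, 10, 14, 1] -> [14, 10] and [14, 1]
  Split: [14, 10] -> [14] and [10]
  Merge: [14] + [10] -> [10, 14]
  Split: [14, 1] -> [14] and [1]
  Merge: [14] + [1] -> [1, 14]
Merge: [10, 14] + [1, 14] -> [1, 10, 14, 14]

Final sorted array: [1, 10, 14, 14]

The merge sort proceeds by recursively splitting the array and merging sorted halves.
After all merges, the sorted array is [1, 10, 14, 14].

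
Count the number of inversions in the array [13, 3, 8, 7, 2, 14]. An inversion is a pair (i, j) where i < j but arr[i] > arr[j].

Finding inversions in [13, 3, 8, 7, 2, 14]:

(0, 1): arr[0]=13 > arr[1]=3
(0, 2): arr[0]=13 > arr[2]=8
(0, 3): arr[0]=13 > arr[3]=7
(0, 4): arr[0]=13 > arr[4]=2
(1, 4): arr[1]=3 > arr[4]=2
(2, 3): arr[2]=8 > arr[3]=7
(2, 4): arr[2]=8 > arr[4]=2
(3, 4): arr[3]=7 > arr[4]=2

Total inversions: 8

The array has 8 inversion(s): (0,1), (0,2), (0,3), (0,4), (1,4), (2,3), (2,4), (3,4). Each pair (i,j) satisfies i < j and arr[i] > arr[j].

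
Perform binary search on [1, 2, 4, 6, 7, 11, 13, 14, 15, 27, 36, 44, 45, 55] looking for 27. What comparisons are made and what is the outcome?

Binary search for 27 in [1, 2, 4, 6, 7, 11, 13, 14, 15, 27, 36, 44, 45, 55]:

lo=0, hi=13, mid=6, arr[mid]=13 -> 13 < 27, search right half
lo=7, hi=13, mid=10, arr[mid]=36 -> 36 > 27, search left half
lo=7, hi=9, mid=8, arr[mid]=15 -> 15 < 27, search right half
lo=9, hi=9, mid=9, arr[mid]=27 -> Found target at index 9!

Binary search finds 27 at index 9 after 4 comparisons. The search repeatedly halves the search space by comparing with the middle element.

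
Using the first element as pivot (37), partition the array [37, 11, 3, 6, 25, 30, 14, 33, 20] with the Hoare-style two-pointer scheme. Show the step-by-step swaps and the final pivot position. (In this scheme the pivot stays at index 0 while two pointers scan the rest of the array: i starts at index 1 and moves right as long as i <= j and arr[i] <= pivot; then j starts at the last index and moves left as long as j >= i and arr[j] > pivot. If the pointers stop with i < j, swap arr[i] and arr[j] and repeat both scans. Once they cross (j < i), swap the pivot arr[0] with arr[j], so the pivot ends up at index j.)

Hoare-style two-pointer partition with pivot = 37:

Initial array: [37, 11, 3, 6, 25, 30, 14, 33, 20]

Pointers start at i = 1, j = 8.
i ends at 9, j ends at 8: the pointers have crossed (j < i), so scanning stops.

Swap pivot arr[0] with arr[8] to place pivot at position 8: [20, 11, 3, 6, 25, 30, 14, 33, 37]
Pivot position: 8

After partitioning with pivot 37, the array becomes [20, 11, 3, 6, 25, 30, 14, 33, 37]. The pivot is placed at index 8. All elements to the left of the pivot are <= 37, and all elements to the right are > 37.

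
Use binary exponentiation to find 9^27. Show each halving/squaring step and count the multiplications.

Computing 9^27 by squaring (build up from 9^1; each line after the first costs one multiplication):

9^1 = 9
9^2 = (9^1)^2 = 9^2 = 81
9^3 = 9 * 9^2 = 9 * 81 = 729
9^6 = (9^3)^2 = 729^2 = 531441
9^12 = (9^6)^2 = 531441^2 = 282429536481
9^13 = 9 * 9^12 = 9 * 282429536481 = 2541865828329
9^26 = (9^13)^2 = 2541865828329^2 = 6461081889226673298932241
9^27 = 9 * 9^26 = 9 * 6461081889226673298932241 = 58149737003040059690390169

Result: 58149737003040059690390169
Multiplications needed: 7 (7 lines after 9^1)

9^27 = 58149737003040059690390169. Using exponentiation by squaring, this requires 7 multiplications. The key idea: if the exponent is even, square the half-power; if odd, multiply by the base once.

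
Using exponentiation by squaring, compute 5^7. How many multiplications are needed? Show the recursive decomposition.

Computing 5^7 by squaring (build up from 5^1; each line after the first costs one multiplication):

5^1 = 5
5^2 = (5^1)^2 = 5^2 = 25
5^3 = 5 * 5^2 = 5 * 25 = 125
5^6 = (5^3)^2 = 125^2 = 15625
5^7 = 5 * 5^6 = 5 * 15625 = 78125

Result: 78125
Multiplications needed: 4 (4 lines after 5^1)

5^7 = 78125. Using exponentiation by squaring, this requires 4 multiplications. The key idea: if the exponent is even, square the half-power; if odd, multiply by the base once.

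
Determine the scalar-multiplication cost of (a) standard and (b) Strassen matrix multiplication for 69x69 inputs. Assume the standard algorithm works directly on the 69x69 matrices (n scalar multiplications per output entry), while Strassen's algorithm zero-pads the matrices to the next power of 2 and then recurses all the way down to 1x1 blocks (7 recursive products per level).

Matrix multiplication for 69x69 matrices:

Strassen's algorithm requires power-of-2 dimensions. Pad 69x69 to 128x128 (next power of 2).

Standard algorithm: 69^3 = 328509 multiplications
Strassen's algorithm: 7^(log2(128)) = 7^7 = 823543 multiplications
Difference: 328509 - 823543 = -495034 (Strassen uses MORE here due to padding overhead — for small or just-over-power-of-2 n, padding can outweigh the per-level savings)

Standard: 328509 multiplications (69^3). Strassen: 823543 multiplications (7^7, after padding to 128x128). Strassen reduces 8 recursive multiplications to 7 at each level.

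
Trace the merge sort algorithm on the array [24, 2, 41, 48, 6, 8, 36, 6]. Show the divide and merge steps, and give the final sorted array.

Merge sort trace:

Split: [24, 2, 41, 48, 6, 8, 36, 6] -> [24, 2, 41, 48] and [6, 8, 36, 6]
  Split: [24, 2, 41, 48] -> [24, 2] and [41, 48]
    Split: [24, 2] -> [24] and [2]
    Merge: [24] + [2] -> [2, 24]
    Split: [41, 48] -> [41] and [48]
    Merge: [41] + [48] -> [41, 48]
  Merge: [2, 24] + [41, 48] -> [2, 24, 41, 48]
  Split: [6, 8, 36, 6] -> [6, 8] and [36, 6]
    Split: [6, 8] -> [6] and [8]
    Merge: [6] + [8] -> [6, 8]
    Split: [36, 6] -> [36] and [6]
    Merge: [36] + [6] -> [6, 36]
  Merge: [6, 8] + [6, 36] -> [6, 6, 8, 36]
Merge: [2, 24, 41, 48] + [6, 6, 8, 36] -> [2, 6, 6, 8, 24, 36, 41, 48]

Final sorted array: [2, 6, 6, 8, 24, 36, 41, 48]

The merge sort proceeds by recursively splitting the array and merging sorted halves.
After all merges, the sorted array is [2, 6, 6, 8, 24, 36, 41, 48].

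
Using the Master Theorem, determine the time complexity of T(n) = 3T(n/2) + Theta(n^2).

Master Theorem for T(n) = 3T(n/2) + O(n^2):

a = 3, b = 2, c = 2
log_b(a) = log_2(3) = 1.5850

Case 3: c = 2 > log_2(3) = 1.5850
T(n) = O(n^2) = O(n^2)

For T(n) = 3T(n/2) + O(n^2): log_2(3) = 1.5850. This is Case 3 of the Master Theorem (c > log_b(a), work dominated by root), giving O(n^2).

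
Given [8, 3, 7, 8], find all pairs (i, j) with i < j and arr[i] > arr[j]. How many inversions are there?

Finding inversions in [8, 3, 7, 8]:

(0, 1): arr[0]=8 > arr[1]=3
(0, 2): arr[0]=8 > arr[2]=7

Total inversions: 2

The array has 2 inversion(s): (0,1), (0,2). Each pair (i,j) satisfies i < j and arr[i] > arr[j].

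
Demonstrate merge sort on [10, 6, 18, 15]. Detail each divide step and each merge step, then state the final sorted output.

Merge sort trace:

Split: [10, 6, 18, 15] -> [10, 6] and [18, 15]
  Split: [10, 6] -> [10] and [6]
  Merge: [10] + [6] -> [6, 10]
  Split: [18, 15] -> [18] and [15]
  Merge: [18] + [15] -> [15, 18]
Merge: [6, 10] + [15, 18] -> [6, 10, 15, 18]

Final sorted array: [6, 10, 15, 18]

The merge sort proceeds by recursively splitting the array and merging sorted halves.
After all merges, the sorted array is [6, 10, 15, 18].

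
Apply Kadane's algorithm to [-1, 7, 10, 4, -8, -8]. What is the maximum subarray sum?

Using Kadane's algorithm on [-1, 7, 10, 4, -8, -8]:

Scanning through the array:
Position 1 (value 7): max_ending_here = 7, max_so_far = 7
Position 2 (value 10): max_ending_here = 17, max_so_far = 17
Position 3 (value 4): max_ending_here = 21, max_so_far = 21
Position 4 (value -8): max_ending_here = 13, max_so_far = 21
Position 5 (value -8): max_ending_here = 5, max_so_far = 21

Maximum subarray: [7, 10, 4]
Maximum sum: 21

The maximum subarray is [7, 10, 4] with sum 21. This subarray runs from index 1 to index 3.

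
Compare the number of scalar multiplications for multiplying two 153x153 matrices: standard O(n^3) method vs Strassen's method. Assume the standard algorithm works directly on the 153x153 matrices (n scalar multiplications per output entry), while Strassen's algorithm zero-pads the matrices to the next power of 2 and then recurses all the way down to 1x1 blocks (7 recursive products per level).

Matrix multiplication for 153x153 matrices:

Strassen's algorithm requires power-of-2 dimensions. Pad 153x153 to 256x256 (next power of 2).

Standard algorithm: 153^3 = 3581577 multiplications
Strassen's algorithm: 7^(log2(256)) = 7^8 = 5764801 multiplications
Difference: 3581577 - 5764801 = -2183224 (Strassen uses MORE here due to padding overhead — for small or just-over-power-of-2 n, padding can outweigh the per-level savings)

Standard: 3581577 multiplications (153^3). Strassen: 5764801 multiplications (7^8, after padding to 256x256). Strassen reduces 8 recursive multiplications to 7 at each level.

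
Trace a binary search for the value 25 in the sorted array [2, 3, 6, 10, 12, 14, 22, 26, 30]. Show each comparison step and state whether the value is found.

Binary search for 25 in [2, 3, 6, 10, 12, 14, 22, 26, 30]:

lo=0, hi=8, mid=4, arr[mid]=12 -> 12 < 25, search right half
lo=5, hi=8, mid=6, arr[mid]=22 -> 22 < 25, search right half
lo=7, hi=8, mid=7, arr[mid]=26 -> 26 > 25, search left half
lo=7 > hi=6, target 25 not found

Binary search determines that 25 is not in the array after 3 comparisons. The search space was exhausted without finding the target.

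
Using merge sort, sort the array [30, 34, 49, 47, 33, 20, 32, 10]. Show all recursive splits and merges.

Merge sort trace:

Split: [30, 34, 49, 47, 33, 20, 32, 10] -> [30, 34, 49, 47] and [33, 20, 32, 10]
  Split: [30, 34, 49, 47] -> [30, 34] and [49, 47]
    Split: [30, 34] -> [30] and [34]
    Merge: [30] + [34] -> [30, 34]
    Split: [49, 47] -> [49] and [47]
    Merge: [49] + [47] -> [47, 49]
  Merge: [30, 34] + [47, 49] -> [30, 34, 47, 49]
  Split: [33, 20, 32, 10] -> [33, 20] and [32, 10]
    Split: [33, 20] -> [33] and [20]
    Merge: [33] + [20] -> [20, 33]
    Split: [32, 10] -> [32] and [10]
    Merge: [32] + [10] -> [10, 32]
  Merge: [20, 33] + [10, 32] -> [10, 20, 32, 33]
Merge: [30, 34, 47, 49] + [10, 20, 32, 33] -> [10, 20, 30, 32, 33, 34, 47, 49]

Final sorted array: [10, 20, 30, 32, 33, 34, 47, 49]

The merge sort proceeds by recursively splitting the array and merging sorted halves.
After all merges, the sorted array is [10, 20, 30, 32, 33, 34, 47, 49].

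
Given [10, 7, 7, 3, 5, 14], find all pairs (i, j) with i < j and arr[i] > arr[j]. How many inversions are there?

Finding inversions in [10, 7, 7, 3, 5, 14]:

(0, 1): arr[0]=10 > arr[1]=7
(0, 2): arr[0]=10 > arr[2]=7
(0, 3): arr[0]=10 > arr[3]=3
(0, 4): arr[0]=10 > arr[4]=5
(1, 3): arr[1]=7 > arr[3]=3
(1, 4): arr[1]=7 > arr[4]=5
(2, 3): arr[2]=7 > arr[3]=3
(2, 4): arr[2]=7 > arr[4]=5

Total inversions: 8

The array has 8 inversion(s): (0,1), (0,2), (0,3), (0,4), (1,3), (1,4), (2,3), (2,4). Each pair (i,j) satisfies i < j and arr[i] > arr[j].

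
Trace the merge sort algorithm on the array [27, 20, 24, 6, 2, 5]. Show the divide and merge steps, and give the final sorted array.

Merge sort trace:

Split: [27, 20, 24, 6, 2, 5] -> [27, 20, 24] and [6, 2, 5]
  Split: [27, 20, 24] -> [27] and [20, 24]
    Split: [20, 24] -> [20] and [24]
    Merge: [20] + [24] -> [20, 24]
  Merge: [27] + [20, 24] -> [20, 24, 27]
  Split: [6, 2, 5] -> [6] and [2, 5]
    Split: [2, 5] -> [2] and [5]
    Merge: [2] + [5] -> [2, 5]
  Merge: [6] + [2, 5] -> [2, 5, 6]
Merge: [20, 24, 27] + [2, 5, 6] -> [2, 5, 6, 20, 24, 27]

Final sorted array: [2, 5, 6, 20, 24, 27]

The merge sort proceeds by recursively splitting the array and merging sorted halves.
After all merges, the sorted array is [2, 5, 6, 20, 24, 27].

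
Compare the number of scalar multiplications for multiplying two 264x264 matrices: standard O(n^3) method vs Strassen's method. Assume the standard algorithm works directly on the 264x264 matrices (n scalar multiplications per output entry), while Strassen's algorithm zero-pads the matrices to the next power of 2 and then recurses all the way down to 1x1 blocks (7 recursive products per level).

Matrix multiplication for 264x264 matrices:

Strassen's algorithm requires power-of-2 dimensions. Pad 264x264 to 512x512 (next power of 2).

Standard algorithm: 264^3 = 18399744 multiplications
Strassen's algorithm: 7^(log2(512)) = 7^9 = 40353607 multiplications
Difference: 18399744 - 40353607 = -21953863 (Strassen uses MORE here due to padding overhead — for small or just-over-power-of-2 n, padding can outweigh the per-level savings)

Standard: 18399744 multiplications (264^3). Strassen: 40353607 multiplications (7^9, after padding to 512x512). Strassen reduces 8 recursive multiplications to 7 at each level.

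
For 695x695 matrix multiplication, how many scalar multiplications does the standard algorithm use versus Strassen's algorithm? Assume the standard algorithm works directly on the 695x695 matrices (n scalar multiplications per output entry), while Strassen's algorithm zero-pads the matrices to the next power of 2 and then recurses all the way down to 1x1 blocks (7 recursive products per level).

Matrix multiplication for 695x695 matrices:

Strassen's algorithm requires power-of-2 dimensions. Pad 695x695 to 1024x1024 (next power of 2).

Standard algorithm: 695^3 = 335702375 multiplications
Strassen's algorithm: 7^(log2(1024)) = 7^10 = 282475249 multiplications
Savings: 335702375 - 282475249 = 53227126 multiplications

Standard: 335702375 multiplications (695^3). Strassen: 282475249 multiplications (7^10, after padding to 1024x1024). Strassen reduces 8 recursive multiplications to 7 at each level.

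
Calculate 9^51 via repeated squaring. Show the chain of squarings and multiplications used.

Computing 9^51 by squaring (build up from 9^1; each line after the first costs one multiplication):

9^1 = 9
9^2 = (9^1)^2 = 9^2 = 81
9^3 = 9 * 9^2 = 9 * 81 = 729
9^6 = (9^3)^2 = 729^2 = 531441
9^12 = (9^6)^2 = 531441^2 = 282429536481
9^24 = (9^12)^2 = 282429536481^2 = 79766443076872509863361
9^25 = 9 * 9^24 = 9 * 79766443076872509863361 = 717897987691852588770249
9^50 = (9^25)^2 = 717897987691852588770249^2 = 515377520732011331036461129765621272702107522001
9^51 = 9 * 9^50 = 9 * 515377520732011331036461129765621272702107522001 = 4638397686588101979328150167890591454318967698009

Result: 4638397686588101979328150167890591454318967698009
Multiplications needed: 8 (8 lines after 9^1)

9^51 = 4638397686588101979328150167890591454318967698009. Using exponentiation by squaring, this requires 8 multiplications. The key idea: if the exponent is even, square the half-power; if odd, multiply by the base once.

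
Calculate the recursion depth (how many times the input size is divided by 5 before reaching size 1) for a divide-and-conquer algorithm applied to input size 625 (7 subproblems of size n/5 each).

For divide and conquer with division factor 5:

Problem sizes at each level:
Level 0: 625
Level 1: 125
Level 2: 25
Level 3: 5
Level 4: 1

The root is level 0 and the size-1 base case is level 4 (the tree spans levels 0 through 4, i.e. 5 levels counting the root), so the depth is the number of divisions: log_5(625) = 4

The recursion tree depth is log_5(625) = 4. At each level, the problem size is divided by 5, so it takes 4 divisions to reduce to a base case of size 1. The algorithm makes 7 recursive calls at each level.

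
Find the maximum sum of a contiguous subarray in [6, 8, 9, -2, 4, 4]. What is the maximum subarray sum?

Using Kadane's algorithm on [6, 8, 9, -2, 4, 4]:

Scanning through the array:
Position 1 (value 8): max_ending_here = 14, max_so_far = 14
Position 2 (value 9): max_ending_here = 23, max_so_far = 23
Position 3 (value -2): max_ending_here = 21, max_so_far = 23
Position 4 (value 4): max_ending_here = 25, max_so_far = 25
Position 5 (value 4): max_ending_here = 29, max_so_far = 29

Maximum subarray: [6, 8, 9, -2, 4, 4]
Maximum sum: 29

The maximum subarray is [6, 8, 9, -2, 4, 4] with sum 29. This subarray runs from index 0 to index 5.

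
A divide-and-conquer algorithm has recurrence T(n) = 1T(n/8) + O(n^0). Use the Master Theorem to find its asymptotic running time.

Master Theorem for T(n) = 1T(n/8) + O(n^0):

a = 1, b = 8, c = 0
log_b(a) = log_8(1) = 0.0000

Case 2: c = 0 = log_8(1) = 0.0000
T(n) = O(n^0 log n) = O(log n)

For T(n) = 1T(n/8) + O(n^0): log_8(1) = 0.0000. This is Case 2 of the Master Theorem (c = log_b(a), equal work at all levels), giving O(log n).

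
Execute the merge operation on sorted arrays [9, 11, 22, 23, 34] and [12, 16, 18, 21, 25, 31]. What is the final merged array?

Merging process:

Compare 9 vs 12: take 9 from left. Merged: [9]
Compare 11 vs 12: take 11 from left. Merged: [9, 11]
Compare 22 vs 12: take 12 from right. Merged: [9, 11, 12]
Compare 22 vs 16: take 16 from right. Merged: [9, 11, 12, 16]
Compare 22 vs 18: take 18 from right. Merged: [9, 11, 12, 16, 18]
Compare 22 vs 21: take 21 from right. Merged: [9, 11, 12, 16, 18, 21]
Compare 22 vs 25: take 22 from left. Merged: [9, 11, 12, 16, 18, 21, 22]
Compare 23 vs 25: take 23 from left. Merged: [9, 11, 12, 16, 18, 21, 22, 23]
Compare 34 vs 25: take 25 from right. Merged: [9, 11, 12, 16, 18, 21, 22, 23, 25]
Compare 34 vs 31: take 31 from right. Merged: [9, 11, 12, 16, 18, 21, 22, 23, 25, 31]
Append remaining from left: [34]. Merged: [9, 11, 12, 16, 18, 21, 22, 23, 25, 31, 34]

Final merged array: [9, 11, 12, 16, 18, 21, 22, 23, 25, 31, 34]
Total comparisons: 10

The merged array is [9, 11, 12, 16, 18, 21, 22, 23, 25, 31, 34], requiring 10 comparisons. The merge step runs in O(n) time where n is the total number of elements.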